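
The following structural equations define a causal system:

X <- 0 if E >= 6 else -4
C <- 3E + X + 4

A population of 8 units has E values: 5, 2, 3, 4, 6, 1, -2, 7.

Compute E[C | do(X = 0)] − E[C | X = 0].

-9.75

Every unit gets X=0 under the intervention. C values become 19, 10, 13, 16, 22, 7, -2, 25; E[C|do(X=0)] = 13.75.
E[C|X=0] averages over only the 2 units with X=0 (E = 6, 7): C = 22, 25, mean 23.5.
Difference = 13.75 − 23.5 = -9.75.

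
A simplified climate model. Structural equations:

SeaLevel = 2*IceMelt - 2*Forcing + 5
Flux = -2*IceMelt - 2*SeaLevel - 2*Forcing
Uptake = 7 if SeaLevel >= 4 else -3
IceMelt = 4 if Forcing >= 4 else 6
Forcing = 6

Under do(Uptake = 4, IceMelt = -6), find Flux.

Setting Uptake = 4, IceMelt = -6 by intervention discards those variables' equations.
SeaLevel = 2*IceMelt - 2*Forcing + 5  [with IceMelt=-6, Forcing=6]  = -19
Flux = -2*IceMelt - 2*SeaLevel - 2*Forcing  [with IceMelt=-6, SeaLevel=-19, Forcing=6]  = 38

38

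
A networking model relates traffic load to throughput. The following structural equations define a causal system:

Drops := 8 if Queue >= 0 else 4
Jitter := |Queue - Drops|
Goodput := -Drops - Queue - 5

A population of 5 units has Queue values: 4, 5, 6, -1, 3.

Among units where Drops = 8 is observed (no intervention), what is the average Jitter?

Observing Drops=8 restricts to units where Drops's equation naturally yields 8: Queue ∈ {4, 5, 6, 3}. In that subpopulation Jitter = 4, 3, 2, 5, mean 3.5.

3.5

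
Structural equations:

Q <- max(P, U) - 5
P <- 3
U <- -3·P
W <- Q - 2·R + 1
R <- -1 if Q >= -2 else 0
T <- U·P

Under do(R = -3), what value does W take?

5

Under do(R=-3), the mechanism R <- -1 if Q >= -2 else 0 is discarded; R is fixed at -3.
U = -3·P  [with P=3]  = -9
Q = max(P, U) - 5  [with P=3, U=-9]  = -2
W = Q - 2·R + 1  [with Q=-2, R=-3]  = 5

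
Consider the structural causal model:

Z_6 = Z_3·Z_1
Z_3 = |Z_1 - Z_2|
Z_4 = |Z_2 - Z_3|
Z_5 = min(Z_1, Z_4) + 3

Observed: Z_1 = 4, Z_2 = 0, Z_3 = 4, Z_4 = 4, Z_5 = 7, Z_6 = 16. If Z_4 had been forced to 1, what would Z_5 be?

Intervening sets Z_4 = 1 and removes its equation (Z_4 = |Z_2 - Z_3|).
Z_5 = min(Z_1, Z_4) + 3  [with Z_1=4, Z_4=1]  = 4

4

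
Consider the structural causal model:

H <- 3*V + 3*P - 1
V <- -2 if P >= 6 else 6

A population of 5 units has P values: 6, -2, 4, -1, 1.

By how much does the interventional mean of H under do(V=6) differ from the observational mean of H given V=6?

Under do(V=6), V's equation is replaced by V=6 for every unit. Per-unit H: 35, 11, 29, 14, 20. Mean = 21.8.
Conditioning on V=6 selects the 4 unit(s) with P ∈ {-2, 4, -1, 1}. Their H values: 11, 29, 14, 20. Mean = 18.5.
Difference = 21.8 − 18.5 = 3.3.

3.3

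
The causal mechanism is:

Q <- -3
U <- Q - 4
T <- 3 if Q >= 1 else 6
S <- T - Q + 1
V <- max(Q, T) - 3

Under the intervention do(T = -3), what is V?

-6

do(T=-3) replaces the equation T <- 3 if Q >= 1 else 6 with the constant T = -3.
V = max(Q, T) - 3  [with Q=-3, T=-3]  = -6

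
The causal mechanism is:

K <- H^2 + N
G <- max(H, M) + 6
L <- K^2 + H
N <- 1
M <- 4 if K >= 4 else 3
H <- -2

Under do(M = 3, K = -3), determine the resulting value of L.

7

Under do(M = 3, K = -3), each intervened variable's structural equation is replaced by its fixed value.
L = K^2 + H  [with K=-3, H=-2]  = 7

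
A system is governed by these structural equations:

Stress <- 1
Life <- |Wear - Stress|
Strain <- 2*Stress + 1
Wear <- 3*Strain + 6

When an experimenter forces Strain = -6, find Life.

Under do(Strain=-6), the mechanism Strain <- 2*Stress + 1 is discarded; Strain is fixed at -6.
Wear = 3*Strain + 6  [with Strain=-6]  = -12
Life = |Wear - Stress|  [with Wear=-12, Stress=1]  = 13

13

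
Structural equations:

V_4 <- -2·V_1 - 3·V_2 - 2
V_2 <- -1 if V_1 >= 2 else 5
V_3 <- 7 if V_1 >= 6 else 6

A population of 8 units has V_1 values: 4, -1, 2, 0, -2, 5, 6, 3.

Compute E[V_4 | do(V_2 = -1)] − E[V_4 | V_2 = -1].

3.75

The intervention sets V_2=-1 in all 8 units regardless of V_1. Recomputing V_4 per unit gives -7, 3, -3, 1, 5, -9, -11, -5; average -3.25.
E[V_4|V_2=-1] averages over only the 5 units with V_2=-1 (V_1 = 4, 2, 5, 6, 3): V_4 = -7, -3, -9, -11, -5, mean -7.
Difference = -3.25 − (-7) = 3.75.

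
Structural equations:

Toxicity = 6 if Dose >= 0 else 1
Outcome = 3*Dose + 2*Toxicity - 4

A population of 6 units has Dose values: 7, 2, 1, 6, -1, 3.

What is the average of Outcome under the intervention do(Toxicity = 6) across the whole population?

17

The intervention sets Toxicity=6 in all 6 units regardless of Dose. Recomputing Outcome per unit gives 29, 14, 11, 26, 5, 17; average 17.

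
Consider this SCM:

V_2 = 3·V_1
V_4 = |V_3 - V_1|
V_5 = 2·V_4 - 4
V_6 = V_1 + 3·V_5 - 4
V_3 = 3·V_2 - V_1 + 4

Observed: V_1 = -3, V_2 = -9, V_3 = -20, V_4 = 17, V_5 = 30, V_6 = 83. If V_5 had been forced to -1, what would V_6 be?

-10

The intervention breaks the incoming arrows to V_5: V_5 = 2·V_4 - 4 no longer applies, and V_5 = -1.
V_6 = V_1 + 3·V_5 - 4  [with V_1=-3, V_5=-1]  = -10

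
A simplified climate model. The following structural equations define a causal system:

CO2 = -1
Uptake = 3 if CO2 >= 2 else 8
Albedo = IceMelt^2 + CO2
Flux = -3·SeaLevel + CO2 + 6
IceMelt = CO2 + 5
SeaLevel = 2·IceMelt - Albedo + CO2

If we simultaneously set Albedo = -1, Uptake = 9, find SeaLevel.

8

Setting Albedo = -1, Uptake = 9 by intervention discards those variables' equations.
IceMelt = CO2 + 5  [with CO2=-1]  = 4
SeaLevel = 2·IceMelt - Albedo + CO2  [with IceMelt=4, Albedo=-1, CO2=-1]  = 8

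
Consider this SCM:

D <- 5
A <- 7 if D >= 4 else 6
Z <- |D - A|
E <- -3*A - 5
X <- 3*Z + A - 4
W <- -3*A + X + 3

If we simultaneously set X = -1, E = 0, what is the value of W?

-19

Setting X = -1, E = 0 by intervention discards those variables' equations.
A = 7 if D >= 4 else 6  [with D=5]  = 7
W = -3*A + X + 3  [with A=7, X=-1]  = -19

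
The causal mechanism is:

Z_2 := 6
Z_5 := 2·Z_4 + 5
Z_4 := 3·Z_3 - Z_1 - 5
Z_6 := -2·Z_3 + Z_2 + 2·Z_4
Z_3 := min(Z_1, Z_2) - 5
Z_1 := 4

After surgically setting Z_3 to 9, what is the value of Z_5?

do(Z_3=9) replaces the equation Z_3 := min(Z_1, Z_2) - 5 with the constant Z_3 = 9.
Z_4 = 3·Z_3 - Z_1 - 5  [with Z_3=9, Z_1=4]  = 18
Z_5 = 2·Z_4 + 5  [with Z_4=18]  = 41

41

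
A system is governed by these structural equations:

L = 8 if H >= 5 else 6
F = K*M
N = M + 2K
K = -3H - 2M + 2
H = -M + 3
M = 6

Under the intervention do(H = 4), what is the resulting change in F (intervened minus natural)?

-126

Under do(H=4), the mechanism H = -M + 3 is discarded; H is fixed at 4.
K = -3H - 2M + 2  [with H=4, M=6]  = -22
F = K*M  [with K=-22, M=6]  = -132
Without intervention: H = -M + 3  [with M=6]  = -3; K = -3H - 2M + 2  [with H=-3, M=6]  = -1; F = K*M  [with K=-1, M=6]  = -6.
Change = -132 − (-6) = -126.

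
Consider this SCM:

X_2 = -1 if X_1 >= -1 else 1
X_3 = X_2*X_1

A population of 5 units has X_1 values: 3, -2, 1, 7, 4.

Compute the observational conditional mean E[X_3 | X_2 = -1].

E[X_3|X_2=-1] averages over only the 4 units with X_2=-1 (X_1 = 3, 1, 7, 4): X_3 = -3, -1, -7, -4, mean -3.75.

-3.75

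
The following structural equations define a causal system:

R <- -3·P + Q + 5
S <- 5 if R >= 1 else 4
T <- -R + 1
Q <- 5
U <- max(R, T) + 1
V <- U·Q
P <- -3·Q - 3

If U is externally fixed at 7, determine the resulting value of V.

Intervening sets U = 7 and removes its equation (U <- max(R, T) + 1).
V = U·Q  [with U=7, Q=5]  = 35

35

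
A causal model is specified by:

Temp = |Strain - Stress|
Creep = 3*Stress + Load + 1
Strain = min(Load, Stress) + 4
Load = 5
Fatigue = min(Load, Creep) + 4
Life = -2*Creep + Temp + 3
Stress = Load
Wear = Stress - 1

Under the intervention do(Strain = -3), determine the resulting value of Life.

The intervention breaks the incoming arrows to Strain: Strain = min(Load, Stress) + 4 no longer applies, and Strain = -3.
Stress = Load  [with Load=5]  = 5
Temp = |Strain - Stress|  [with Strain=-3, Stress=5]  = 8
Creep = 3*Stress + Load + 1  [with Stress=5, Load=5]  = 21
Life = -2*Creep + Temp + 3  [with Creep=21, Temp=8]  = -31

-31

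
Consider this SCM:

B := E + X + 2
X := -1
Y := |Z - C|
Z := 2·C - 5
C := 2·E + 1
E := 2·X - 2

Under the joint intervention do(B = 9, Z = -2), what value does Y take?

5

Setting B = 9, Z = -2 by intervention discards those variables' equations.
E = 2·X - 2  [with X=-1]  = -4
C = 2·E + 1  [with E=-4]  = -7
Y = |Z - C|  [with Z=-2, C=-7]  = 5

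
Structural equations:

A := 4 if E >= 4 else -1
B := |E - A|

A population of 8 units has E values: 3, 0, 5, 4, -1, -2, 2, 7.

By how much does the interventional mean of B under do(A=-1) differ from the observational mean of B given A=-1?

1.7

Under do(A=-1), A's equation is replaced by A=-1 for every unit. Per-unit B: 4, 1, 6, 5, 0, 1, 3, 8. Mean = 3.5.
Conditioning on A=-1 selects the 5 unit(s) with E ∈ {3, 0, -1, -2, 2}. Their B values: 4, 1, 0, 1, 3. Mean = 1.8.
Difference = 3.5 − 1.8 = 1.7.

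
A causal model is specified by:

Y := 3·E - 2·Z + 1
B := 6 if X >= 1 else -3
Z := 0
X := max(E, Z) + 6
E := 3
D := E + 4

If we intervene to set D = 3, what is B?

do(D=3) replaces the equation D := E + 4 with the constant D = 3.
Since B is not a descendant of the intervened variable, it is unaffected.
X = max(E, Z) + 6  [with E=3, Z=0]  = 9
B = 6 if X >= 1 else -3  [with X=9]  = 6

6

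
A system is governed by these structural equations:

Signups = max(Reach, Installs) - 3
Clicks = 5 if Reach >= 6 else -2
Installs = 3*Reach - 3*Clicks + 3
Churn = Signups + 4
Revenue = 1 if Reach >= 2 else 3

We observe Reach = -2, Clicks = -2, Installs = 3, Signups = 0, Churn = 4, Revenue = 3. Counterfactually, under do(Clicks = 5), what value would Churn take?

do(Clicks=5) replaces the equation Clicks = 5 if Reach >= 6 else -2 with the constant Clicks = 5.
Installs = 3*Reach - 3*Clicks + 3  [with Reach=-2, Clicks=5]  = -18
Signups = max(Reach, Installs) - 3  [with Reach=-2, Installs=-18]  = -5
Churn = Signups + 4  [with Signups=-5]  = -1

-1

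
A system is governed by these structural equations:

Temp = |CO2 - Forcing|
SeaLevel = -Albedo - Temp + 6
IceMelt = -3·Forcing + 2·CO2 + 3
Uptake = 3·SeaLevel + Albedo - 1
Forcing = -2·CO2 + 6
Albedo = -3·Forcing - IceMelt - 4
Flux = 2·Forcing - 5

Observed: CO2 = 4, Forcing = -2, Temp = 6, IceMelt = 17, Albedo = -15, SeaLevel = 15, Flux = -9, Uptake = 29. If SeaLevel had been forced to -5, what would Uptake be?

Intervening sets SeaLevel = -5 and removes its equation (SeaLevel = -Albedo - Temp + 6).
Forcing = -2·CO2 + 6  [with CO2=4]  = -2
IceMelt = -3·Forcing + 2·CO2 + 3  [with Forcing=-2, CO2=4]  = 17
Albedo = -3·Forcing - IceMelt - 4  [with Forcing=-2, IceMelt=17]  = -15
Uptake = 3·SeaLevel + Albedo - 1  [with SeaLevel=-5, Albedo=-15]  = -31

-31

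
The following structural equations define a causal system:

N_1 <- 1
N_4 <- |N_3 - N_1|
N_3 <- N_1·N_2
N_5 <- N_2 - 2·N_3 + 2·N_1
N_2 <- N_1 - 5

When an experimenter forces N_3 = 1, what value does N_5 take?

do(N_3=1) replaces the equation N_3 <- N_1·N_2 with the constant N_3 = 1.
N_2 = N_1 - 5  [with N_1=1]  = -4
N_5 = N_2 - 2·N_3 + 2·N_1  [with N_2=-4, N_3=1, N_1=1]  = -4

-4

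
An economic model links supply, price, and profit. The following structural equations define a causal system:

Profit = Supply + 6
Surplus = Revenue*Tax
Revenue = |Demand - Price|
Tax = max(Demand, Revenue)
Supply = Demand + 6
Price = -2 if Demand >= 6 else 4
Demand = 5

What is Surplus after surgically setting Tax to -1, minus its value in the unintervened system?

Under do(Tax=-1), the mechanism Tax = max(Demand, Revenue) is discarded; Tax is fixed at -1.
Price = -2 if Demand >= 6 else 4  [with Demand=5]  = 4
Revenue = |Demand - Price|  [with Demand=5, Price=4]  = 1
Surplus = Revenue*Tax  [with Revenue=1, Tax=-1]  = -1
Without intervention: Price = -2 if Demand >= 6 else 4  [with Demand=5]  = 4; Revenue = |Demand - Price|  [with Demand=5, Price=4]  = 1; Tax = max(Demand, Revenue)  [with Demand=5, Revenue=1]  = 5; Surplus = Revenue*Tax  [with Revenue=1, Tax=5]  = 5.
Change = -1 − 5 = -6.

-6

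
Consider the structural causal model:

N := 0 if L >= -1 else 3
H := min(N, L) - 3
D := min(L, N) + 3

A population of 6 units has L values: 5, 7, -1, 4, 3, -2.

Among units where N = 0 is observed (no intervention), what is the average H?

-3.2

E[H|N=0] averages over only the 5 units with N=0 (L = 5, 7, -1, 4, 3): H = -3, -3, -4, -3, -3, mean -3.2.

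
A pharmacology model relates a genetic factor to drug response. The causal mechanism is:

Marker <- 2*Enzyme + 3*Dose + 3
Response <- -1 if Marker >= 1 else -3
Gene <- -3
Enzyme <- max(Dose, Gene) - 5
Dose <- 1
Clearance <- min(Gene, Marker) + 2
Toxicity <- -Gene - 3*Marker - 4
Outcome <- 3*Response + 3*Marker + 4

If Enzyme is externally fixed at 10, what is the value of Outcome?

The intervention breaks the incoming arrows to Enzyme: Enzyme <- max(Dose, Gene) - 5 no longer applies, and Enzyme = 10.
Marker = 2*Enzyme + 3*Dose + 3  [with Enzyme=10, Dose=1]  = 26
Response = -1 if Marker >= 1 else -3  [with Marker=26]  = -1
Outcome = 3*Response + 3*Marker + 4  [with Response=-1, Marker=26]  = 79

79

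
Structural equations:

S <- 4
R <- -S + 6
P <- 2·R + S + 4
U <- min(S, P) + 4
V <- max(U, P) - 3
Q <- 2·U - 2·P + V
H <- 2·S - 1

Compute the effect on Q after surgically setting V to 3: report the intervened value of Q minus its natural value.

-6

The intervention breaks the incoming arrows to V: V <- max(U, P) - 3 no longer applies, and V = 3.
R = -S + 6  [with S=4]  = 2
P = 2·R + S + 4  [with R=2, S=4]  = 12
U = min(S, P) + 4  [with S=4, P=12]  = 8
Q = 2·U - 2·P + V  [with U=8, P=12, V=3]  = -5
Without intervention: R = -S + 6  [with S=4]  = 2; P = 2·R + S + 4  [with R=2, S=4]  = 12; U = min(S, P) + 4  [with S=4, P=12]  = 8; V = max(U, P) - 3  [with U=8, P=12]  = 9; Q = 2·U - 2·P + V  [with U=8, P=12, V=9]  = 1.
Change = -5 − 1 = -6.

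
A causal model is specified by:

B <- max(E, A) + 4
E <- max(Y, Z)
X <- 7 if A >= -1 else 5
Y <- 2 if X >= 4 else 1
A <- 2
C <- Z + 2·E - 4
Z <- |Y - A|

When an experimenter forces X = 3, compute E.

1

do(X=3) replaces the equation X <- 7 if A >= -1 else 5 with the constant X = 3.
Y = 2 if X >= 4 else 1  [with X=3]  = 1
Z = |Y - A|  [with Y=1, A=2]  = 1
E = max(Y, Z)  [with Y=1, Z=1]  = 1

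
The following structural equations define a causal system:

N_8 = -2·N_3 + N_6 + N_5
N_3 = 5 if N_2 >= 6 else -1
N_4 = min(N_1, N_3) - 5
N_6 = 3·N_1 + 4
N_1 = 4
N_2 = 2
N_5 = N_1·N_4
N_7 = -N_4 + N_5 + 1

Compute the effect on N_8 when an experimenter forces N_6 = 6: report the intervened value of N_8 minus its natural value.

Intervening sets N_6 = 6 and removes its equation (N_6 = 3·N_1 + 4).
N_3 = 5 if N_2 >= 6 else -1  [with N_2=2]  = -1
N_4 = min(N_1, N_3) - 5  [with N_1=4, N_3=-1]  = -6
N_5 = N_1·N_4  [with N_1=4, N_4=-6]  = -24
N_8 = -2·N_3 + N_6 + N_5  [with N_3=-1, N_6=6, N_5=-24]  = -16
Without intervention: N_3 = 5 if N_2 >= 6 else -1  [with N_2=2]  = -1; N_4 = min(N_1, N_3) - 5  [with N_1=4, N_3=-1]  = -6; N_5 = N_1·N_4  [with N_1=4, N_4=-6]  = -24; N_6 = 3·N_1 + 4  [with N_1=4]  = 16; N_8 = -2·N_3 + N_6 + N_5  [with N_3=-1, N_6=16, N_5=-24]  = -6.
Change = -16 − (-6) = -10.

-10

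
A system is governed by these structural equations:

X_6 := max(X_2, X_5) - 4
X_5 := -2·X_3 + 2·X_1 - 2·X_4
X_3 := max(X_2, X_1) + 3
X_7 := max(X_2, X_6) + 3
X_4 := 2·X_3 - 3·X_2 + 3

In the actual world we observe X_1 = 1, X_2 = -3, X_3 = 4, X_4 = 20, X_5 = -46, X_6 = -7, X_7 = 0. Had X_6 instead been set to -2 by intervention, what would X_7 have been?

Intervening sets X_6 = -2 and removes its equation (X_6 := max(X_2, X_5) - 4).
X_7 = max(X_2, X_6) + 3  [with X_2=-3, X_6=-2]  = 1

1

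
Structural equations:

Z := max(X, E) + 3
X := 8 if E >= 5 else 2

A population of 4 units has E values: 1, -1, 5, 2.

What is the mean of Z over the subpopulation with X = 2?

5

Observing X=2 restricts to units where X's equation naturally yields 2: E ∈ {1, -1, 2}. In that subpopulation Z = 5, 5, 5, mean 5.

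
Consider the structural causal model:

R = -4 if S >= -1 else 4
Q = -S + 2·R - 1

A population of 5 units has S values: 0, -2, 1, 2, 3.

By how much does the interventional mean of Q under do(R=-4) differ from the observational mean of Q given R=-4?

Every unit gets R=-4 under the intervention. Q values become -9, -7, -10, -11, -12; E[Q|do(R=-4)] = -9.8.
E[Q|R=-4] averages over only the 4 units with R=-4 (S = 0, 1, 2, 3): Q = -9, -10, -11, -12, mean -10.5.
Difference = -9.8 − (-10.5) = 0.7.

0.7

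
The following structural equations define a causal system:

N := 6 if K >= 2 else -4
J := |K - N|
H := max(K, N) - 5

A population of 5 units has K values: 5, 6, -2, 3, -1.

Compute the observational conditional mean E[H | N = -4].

-6.5

Observing N=-4 restricts to units where N's equation naturally yields -4: K ∈ {-2, -1}. In that subpopulation H = -7, -6, mean -6.5.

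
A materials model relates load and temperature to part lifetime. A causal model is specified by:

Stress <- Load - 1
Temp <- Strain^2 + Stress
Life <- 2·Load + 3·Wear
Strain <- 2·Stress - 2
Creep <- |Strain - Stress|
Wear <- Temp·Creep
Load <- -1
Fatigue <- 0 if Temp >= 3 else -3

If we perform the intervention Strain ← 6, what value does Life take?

814

The intervention breaks the incoming arrows to Strain: Strain <- 2·Stress - 2 no longer applies, and Strain = 6.
Stress = Load - 1  [with Load=-1]  = -2
Temp = Strain^2 + Stress  [with Strain=6, Stress=-2]  = 34
Creep = |Strain - Stress|  [with Strain=6, Stress=-2]  = 8
Wear = Temp·Creep  [with Temp=34, Creep=8]  = 272
Life = 2·Load + 3·Wear  [with Load=-1, Wear=272]  = 814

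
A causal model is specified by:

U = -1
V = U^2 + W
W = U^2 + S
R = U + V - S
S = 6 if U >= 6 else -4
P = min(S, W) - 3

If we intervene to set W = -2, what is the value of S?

Under do(W=-2), the mechanism W = U^2 + S is discarded; W is fixed at -2.
Since S is not a descendant of the intervened variable, it is unaffected.
S = 6 if U >= 6 else -4  [with U=-1]  = -4

-4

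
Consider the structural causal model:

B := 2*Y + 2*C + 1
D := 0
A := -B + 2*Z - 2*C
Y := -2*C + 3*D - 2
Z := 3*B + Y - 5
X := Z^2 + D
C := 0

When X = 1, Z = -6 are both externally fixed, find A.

Setting X = 1, Z = -6 by intervention discards those variables' equations.
Y = -2*C + 3*D - 2  [with C=0, D=0]  = -2
B = 2*Y + 2*C + 1  [with Y=-2, C=0]  = -3
A = -B + 2*Z - 2*C  [with B=-3, Z=-6, C=0]  = -9

-9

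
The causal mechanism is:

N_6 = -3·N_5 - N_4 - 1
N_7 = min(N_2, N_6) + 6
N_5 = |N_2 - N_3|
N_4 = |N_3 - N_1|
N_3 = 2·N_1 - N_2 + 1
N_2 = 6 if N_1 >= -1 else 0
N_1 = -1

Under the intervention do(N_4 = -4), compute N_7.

The intervention breaks the incoming arrows to N_4: N_4 = |N_3 - N_1| no longer applies, and N_4 = -4.
N_2 = 6 if N_1 >= -1 else 0  [with N_1=-1]  = 6
N_3 = 2·N_1 - N_2 + 1  [with N_1=-1, N_2=6]  = -7
N_5 = |N_2 - N_3|  [with N_2=6, N_3=-7]  = 13
N_6 = -3·N_5 - N_4 - 1  [with N_5=13, N_4=-4]  = -36
N_7 = min(N_2, N_6) + 6  [with N_2=6, N_6=-36]  = -30

-30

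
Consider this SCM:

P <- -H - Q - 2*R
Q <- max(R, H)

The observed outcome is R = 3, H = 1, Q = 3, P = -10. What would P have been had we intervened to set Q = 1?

The intervention breaks the incoming arrows to Q: Q <- max(R, H) no longer applies, and Q = 1.
P = -H - Q - 2*R  [with H=1, Q=1, R=3]  = -8

-8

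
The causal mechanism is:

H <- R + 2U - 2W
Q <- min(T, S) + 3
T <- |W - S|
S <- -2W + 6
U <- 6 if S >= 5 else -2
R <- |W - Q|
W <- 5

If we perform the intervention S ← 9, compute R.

Under do(S=9), the mechanism S <- -2W + 6 is discarded; S is fixed at 9.
T = |W - S|  [with W=5, S=9]  = 4
Q = min(T, S) + 3  [with T=4, S=9]  = 7
R = |W - Q|  [with W=5, Q=7]  = 2

2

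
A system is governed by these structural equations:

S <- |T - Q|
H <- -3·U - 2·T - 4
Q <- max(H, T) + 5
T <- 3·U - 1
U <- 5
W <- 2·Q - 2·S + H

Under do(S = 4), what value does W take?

-17

The intervention breaks the incoming arrows to S: S <- |T - Q| no longer applies, and S = 4.
T = 3·U - 1  [with U=5]  = 14
H = -3·U - 2·T - 4  [with U=5, T=14]  = -47
Q = max(H, T) + 5  [with H=-47, T=14]  = 19
W = 2·Q - 2·S + H  [with Q=19, S=4, H=-47]  = -17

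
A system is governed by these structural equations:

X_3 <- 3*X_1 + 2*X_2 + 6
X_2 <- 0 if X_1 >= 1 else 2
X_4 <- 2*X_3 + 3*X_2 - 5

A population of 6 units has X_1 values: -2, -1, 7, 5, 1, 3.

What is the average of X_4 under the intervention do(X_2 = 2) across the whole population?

Every unit gets X_2=2 under the intervention. X_4 values become 9, 15, 63, 51, 27, 39; E[X_4|do(X_2=2)] = 34.

34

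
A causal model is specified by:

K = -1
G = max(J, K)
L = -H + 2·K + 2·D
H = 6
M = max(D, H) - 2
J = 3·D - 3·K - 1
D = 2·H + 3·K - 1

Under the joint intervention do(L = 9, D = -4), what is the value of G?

-1

The joint intervention fixes L = 9, D = -4, removing each variable's own equation.
J = 3·D - 3·K - 1  [with D=-4, K=-1]  = -10
G = max(J, K)  [with J=-10, K=-1]  = -1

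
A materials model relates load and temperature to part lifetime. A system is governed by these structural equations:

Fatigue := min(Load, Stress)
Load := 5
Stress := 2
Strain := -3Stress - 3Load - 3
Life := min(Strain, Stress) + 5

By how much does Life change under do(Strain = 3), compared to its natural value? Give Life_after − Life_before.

26

do(Strain=3) replaces the equation Strain := -3Stress - 3Load - 3 with the constant Strain = 3.
Life = min(Strain, Stress) + 5  [with Strain=3, Stress=2]  = 7
Without intervention: Strain = -3Stress - 3Load - 3  [with Stress=2, Load=5]  = -24; Life = min(Strain, Stress) + 5  [with Strain=-24, Stress=2]  = -19.
Change = 7 − (-19) = 26.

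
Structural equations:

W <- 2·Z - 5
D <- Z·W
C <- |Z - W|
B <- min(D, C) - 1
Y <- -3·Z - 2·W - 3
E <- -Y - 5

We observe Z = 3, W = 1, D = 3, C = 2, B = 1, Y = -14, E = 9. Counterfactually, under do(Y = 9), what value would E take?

Intervening sets Y = 9 and removes its equation (Y <- -3·Z - 2·W - 3).
E = -Y - 5  [with Y=9]  = -14

-14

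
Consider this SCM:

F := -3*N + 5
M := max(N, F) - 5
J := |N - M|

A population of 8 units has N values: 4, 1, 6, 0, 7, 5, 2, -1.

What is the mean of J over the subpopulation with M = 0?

Observing M=0 restricts to units where M's equation naturally yields 0: N ∈ {0, 5}. In that subpopulation J = 0, 5, mean 2.5.

2.5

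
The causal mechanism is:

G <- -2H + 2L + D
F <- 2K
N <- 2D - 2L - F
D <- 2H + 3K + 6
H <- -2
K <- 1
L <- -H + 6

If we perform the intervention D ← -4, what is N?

-26

The intervention breaks the incoming arrows to D: D <- 2H + 3K + 6 no longer applies, and D = -4.
F = 2K  [with K=1]  = 2
L = -H + 6  [with H=-2]  = 8
N = 2D - 2L - F  [with D=-4, L=8, F=2]  = -26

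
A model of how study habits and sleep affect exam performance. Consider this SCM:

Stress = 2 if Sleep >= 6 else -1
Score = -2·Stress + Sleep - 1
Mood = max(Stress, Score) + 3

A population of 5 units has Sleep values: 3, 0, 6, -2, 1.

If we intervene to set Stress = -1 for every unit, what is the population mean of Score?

2.6

Under do(Stress=-1), Stress's equation is replaced by Stress=-1 for every unit. Per-unit Score: 4, 1, 7, -1, 2. Mean = 2.6.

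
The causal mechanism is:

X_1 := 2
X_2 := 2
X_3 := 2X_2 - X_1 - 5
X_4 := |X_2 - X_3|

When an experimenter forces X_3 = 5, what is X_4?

The intervention breaks the incoming arrows to X_3: X_3 := 2X_2 - X_1 - 5 no longer applies, and X_3 = 5.
X_4 = |X_2 - X_3|  [with X_2=2, X_3=5]  = 3

3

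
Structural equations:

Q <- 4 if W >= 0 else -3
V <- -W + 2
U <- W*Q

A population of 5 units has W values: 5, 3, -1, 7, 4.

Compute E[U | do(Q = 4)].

14.4

The intervention sets Q=4 in all 5 units regardless of W. Recomputing U per unit gives 20, 12, -4, 28, 16; average 14.4.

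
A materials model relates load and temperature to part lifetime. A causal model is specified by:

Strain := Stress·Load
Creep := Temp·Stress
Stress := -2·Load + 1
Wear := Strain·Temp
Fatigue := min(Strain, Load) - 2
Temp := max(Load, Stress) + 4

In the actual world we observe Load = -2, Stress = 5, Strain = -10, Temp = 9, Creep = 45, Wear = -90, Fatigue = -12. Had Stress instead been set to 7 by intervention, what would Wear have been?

-154

Under do(Stress=7), the mechanism Stress := -2·Load + 1 is discarded; Stress is fixed at 7.
Strain = Stress·Load  [with Stress=7, Load=-2]  = -14
Temp = max(Load, Stress) + 4  [with Load=-2, Stress=7]  = 11
Wear = Strain·Temp  [with Strain=-14, Temp=11]  = -154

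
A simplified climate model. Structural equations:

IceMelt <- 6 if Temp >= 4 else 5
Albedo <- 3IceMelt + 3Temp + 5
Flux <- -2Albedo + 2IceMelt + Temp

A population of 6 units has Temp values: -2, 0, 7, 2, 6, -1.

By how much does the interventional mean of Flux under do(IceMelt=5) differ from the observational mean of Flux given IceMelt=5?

-11.25

The intervention sets IceMelt=5 in all 6 units regardless of Temp. Recomputing Flux per unit gives -20, -30, -65, -40, -60, -25; average -40.
E[Flux|IceMelt=5] averages over only the 4 units with IceMelt=5 (Temp = -2, 0, 2, -1): Flux = -20, -30, -40, -25, mean -28.75.
Difference = -40 − (-28.75) = -11.25.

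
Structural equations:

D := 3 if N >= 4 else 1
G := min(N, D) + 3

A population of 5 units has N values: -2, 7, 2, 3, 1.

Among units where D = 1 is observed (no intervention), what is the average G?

3.25

Observing D=1 restricts to units where D's equation naturally yields 1: N ∈ {-2, 2, 3, 1}. In that subpopulation G = 1, 4, 4, 4, mean 3.25.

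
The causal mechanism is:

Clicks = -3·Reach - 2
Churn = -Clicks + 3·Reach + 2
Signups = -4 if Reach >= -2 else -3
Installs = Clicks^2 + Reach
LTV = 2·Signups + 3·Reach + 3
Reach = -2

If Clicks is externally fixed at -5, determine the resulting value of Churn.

1

do(Clicks=-5) replaces the equation Clicks = -3·Reach - 2 with the constant Clicks = -5.
Churn = -Clicks + 3·Reach + 2  [with Clicks=-5, Reach=-2]  = 1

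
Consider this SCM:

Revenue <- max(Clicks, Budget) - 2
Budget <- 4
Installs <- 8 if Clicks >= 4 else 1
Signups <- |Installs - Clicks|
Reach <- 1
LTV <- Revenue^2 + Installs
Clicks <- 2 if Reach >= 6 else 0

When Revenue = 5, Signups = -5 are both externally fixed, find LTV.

26

Setting Revenue = 5, Signups = -5 by intervention discards those variables' equations.
Clicks = 2 if Reach >= 6 else 0  [with Reach=1]  = 0
Installs = 8 if Clicks >= 4 else 1  [with Clicks=0]  = 1
LTV = Revenue^2 + Installs  [with Revenue=5, Installs=1]  = 26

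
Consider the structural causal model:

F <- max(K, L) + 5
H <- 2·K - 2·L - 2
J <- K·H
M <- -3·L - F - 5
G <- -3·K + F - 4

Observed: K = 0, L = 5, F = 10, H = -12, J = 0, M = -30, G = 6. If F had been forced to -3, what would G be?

The intervention breaks the incoming arrows to F: F <- max(K, L) + 5 no longer applies, and F = -3.
G = -3·K + F - 4  [with K=0, F=-3]  = -7

-7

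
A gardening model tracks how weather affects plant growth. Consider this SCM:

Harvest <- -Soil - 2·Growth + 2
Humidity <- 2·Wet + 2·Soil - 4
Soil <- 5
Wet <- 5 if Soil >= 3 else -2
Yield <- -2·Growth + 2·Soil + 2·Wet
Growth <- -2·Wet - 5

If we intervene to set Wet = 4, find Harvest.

23

Under do(Wet=4), the mechanism Wet <- 5 if Soil >= 3 else -2 is discarded; Wet is fixed at 4.
Growth = -2·Wet - 5  [with Wet=4]  = -13
Harvest = -Soil - 2·Growth + 2  [with Soil=5, Growth=-13]  = 23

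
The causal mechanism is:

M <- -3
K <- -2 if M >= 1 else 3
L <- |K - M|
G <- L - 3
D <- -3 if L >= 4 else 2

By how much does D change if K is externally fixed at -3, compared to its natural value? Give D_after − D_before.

do(K=-3) replaces the equation K <- -2 if M >= 1 else 3 with the constant K = -3.
L = |K - M|  [with K=-3, M=-3]  = 0
D = -3 if L >= 4 else 2  [with L=0]  = 2
Without intervention: K = -2 if M >= 1 else 3  [with M=-3]  = 3; L = |K - M|  [with K=3, M=-3]  = 6; D = -3 if L >= 4 else 2  [with L=6]  = -3.
Change = 2 − (-3) = 5.

5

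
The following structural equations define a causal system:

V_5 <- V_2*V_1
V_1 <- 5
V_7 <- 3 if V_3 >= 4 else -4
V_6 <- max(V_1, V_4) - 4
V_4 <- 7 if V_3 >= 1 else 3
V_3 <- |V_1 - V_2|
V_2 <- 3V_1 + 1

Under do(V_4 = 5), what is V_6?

Under do(V_4=5), the mechanism V_4 <- 7 if V_3 >= 1 else 3 is discarded; V_4 is fixed at 5.
V_6 = max(V_1, V_4) - 4  [with V_1=5, V_4=5]  = 1

1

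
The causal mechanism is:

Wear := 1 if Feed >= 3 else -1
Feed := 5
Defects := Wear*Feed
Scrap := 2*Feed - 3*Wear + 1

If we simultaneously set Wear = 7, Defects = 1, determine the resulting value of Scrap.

Setting Wear = 7, Defects = 1 by intervention discards those variables' equations.
Scrap = 2*Feed - 3*Wear + 1  [with Feed=5, Wear=7]  = -10

-10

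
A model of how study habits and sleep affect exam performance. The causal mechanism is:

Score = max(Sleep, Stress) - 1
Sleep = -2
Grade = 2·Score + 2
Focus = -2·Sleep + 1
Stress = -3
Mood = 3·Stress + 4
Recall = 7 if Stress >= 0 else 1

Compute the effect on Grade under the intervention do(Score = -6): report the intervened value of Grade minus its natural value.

The intervention breaks the incoming arrows to Score: Score = max(Sleep, Stress) - 1 no longer applies, and Score = -6.
Grade = 2·Score + 2  [with Score=-6]  = -10
Without intervention: Score = max(Sleep, Stress) - 1  [with Sleep=-2, Stress=-3]  = -3; Grade = 2·Score + 2  [with Score=-3]  = -4.
Change = -10 − (-4) = -6.

-6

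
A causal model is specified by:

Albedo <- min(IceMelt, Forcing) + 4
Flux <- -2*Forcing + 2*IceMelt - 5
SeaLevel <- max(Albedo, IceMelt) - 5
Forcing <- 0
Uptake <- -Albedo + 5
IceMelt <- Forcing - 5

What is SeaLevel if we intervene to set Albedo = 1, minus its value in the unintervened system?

2

The intervention breaks the incoming arrows to Albedo: Albedo <- min(IceMelt, Forcing) + 4 no longer applies, and Albedo = 1.
IceMelt = Forcing - 5  [with Forcing=0]  = -5
SeaLevel = max(Albedo, IceMelt) - 5  [with Albedo=1, IceMelt=-5]  = -4
Without intervention: IceMelt = Forcing - 5  [with Forcing=0]  = -5; Albedo = min(IceMelt, Forcing) + 4  [with IceMelt=-5, Forcing=0]  = -1; SeaLevel = max(Albedo, IceMelt) - 5  [with Albedo=-1, IceMelt=-5]  = -6.
Change = -4 − (-6) = 2.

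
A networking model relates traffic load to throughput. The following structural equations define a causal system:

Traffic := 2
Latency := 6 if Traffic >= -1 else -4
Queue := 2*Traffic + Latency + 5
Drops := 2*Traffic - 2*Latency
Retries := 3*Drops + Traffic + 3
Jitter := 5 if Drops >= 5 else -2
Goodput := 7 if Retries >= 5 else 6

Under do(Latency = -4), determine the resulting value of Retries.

do(Latency=-4) replaces the equation Latency := 6 if Traffic >= -1 else -4 with the constant Latency = -4.
Drops = 2*Traffic - 2*Latency  [with Traffic=2, Latency=-4]  = 12
Retries = 3*Drops + Traffic + 3  [with Drops=12, Traffic=2]  = 41

41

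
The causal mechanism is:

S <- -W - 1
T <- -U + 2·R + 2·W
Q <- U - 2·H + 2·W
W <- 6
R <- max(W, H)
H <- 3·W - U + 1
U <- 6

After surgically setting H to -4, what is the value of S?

The intervention breaks the incoming arrows to H: H <- 3·W - U + 1 no longer applies, and H = -4.
No directed path runs from H to S, so S keeps its natural value.
S = -W - 1  [with W=6]  = -7

-7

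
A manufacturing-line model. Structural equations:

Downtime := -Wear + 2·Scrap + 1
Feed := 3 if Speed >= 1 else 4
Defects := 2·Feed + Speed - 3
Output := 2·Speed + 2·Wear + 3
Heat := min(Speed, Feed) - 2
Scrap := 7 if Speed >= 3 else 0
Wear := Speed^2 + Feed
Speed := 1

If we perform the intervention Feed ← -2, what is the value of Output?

3

Under do(Feed=-2), the mechanism Feed := 3 if Speed >= 1 else 4 is discarded; Feed is fixed at -2.
Wear = Speed^2 + Feed  [with Speed=1, Feed=-2]  = -1
Output = 2·Speed + 2·Wear + 3  [with Speed=1, Wear=-1]  = 3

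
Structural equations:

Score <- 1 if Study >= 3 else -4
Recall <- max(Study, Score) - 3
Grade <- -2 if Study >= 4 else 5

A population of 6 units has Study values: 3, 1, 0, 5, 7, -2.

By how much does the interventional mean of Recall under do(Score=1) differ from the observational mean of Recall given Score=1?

The intervention sets Score=1 in all 6 units regardless of Study. Recomputing Recall per unit gives 0, -2, -2, 2, 4, -2; average 0.
Observing Score=1 restricts to units where Score's equation naturally yields 1: Study ∈ {3, 5, 7}. In that subpopulation Recall = 0, 2, 4, mean 2.
Difference = 0 − 2 = -2.

-2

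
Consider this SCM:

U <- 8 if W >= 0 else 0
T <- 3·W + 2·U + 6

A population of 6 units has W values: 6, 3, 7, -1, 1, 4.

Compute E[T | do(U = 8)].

32

Under do(U=8), U's equation is replaced by U=8 for every unit. Per-unit T: 40, 31, 43, 19, 25, 34. Mean = 32.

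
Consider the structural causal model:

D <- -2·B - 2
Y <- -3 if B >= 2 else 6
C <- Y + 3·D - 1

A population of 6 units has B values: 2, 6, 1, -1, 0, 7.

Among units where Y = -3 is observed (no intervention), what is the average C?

-40

Conditioning on Y=-3 selects the 3 unit(s) with B ∈ {2, 6, 7}. Their C values: -22, -46, -52. Mean = -40.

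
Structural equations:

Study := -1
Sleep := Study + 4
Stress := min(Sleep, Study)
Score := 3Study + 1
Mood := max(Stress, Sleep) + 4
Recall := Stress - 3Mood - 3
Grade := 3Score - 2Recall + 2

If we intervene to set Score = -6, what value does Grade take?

34

The intervention breaks the incoming arrows to Score: Score := 3Study + 1 no longer applies, and Score = -6.
Sleep = Study + 4  [with Study=-1]  = 3
Stress = min(Sleep, Study)  [with Sleep=3, Study=-1]  = -1
Mood = max(Stress, Sleep) + 4  [with Stress=-1, Sleep=3]  = 7
Recall = Stress - 3Mood - 3  [with Stress=-1, Mood=7]  = -25
Grade = 3Score - 2Recall + 2  [with Score=-6, Recall=-25]  = 34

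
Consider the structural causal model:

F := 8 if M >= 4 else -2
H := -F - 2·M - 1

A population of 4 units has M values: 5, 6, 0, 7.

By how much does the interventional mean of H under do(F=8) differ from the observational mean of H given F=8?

3

Under do(F=8), F's equation is replaced by F=8 for every unit. Per-unit H: -19, -21, -9, -23. Mean = -18.
E[H|F=8] averages over only the 3 units with F=8 (M = 5, 6, 7): H = -19, -21, -23, mean -21.
Difference = -18 − (-21) = 3.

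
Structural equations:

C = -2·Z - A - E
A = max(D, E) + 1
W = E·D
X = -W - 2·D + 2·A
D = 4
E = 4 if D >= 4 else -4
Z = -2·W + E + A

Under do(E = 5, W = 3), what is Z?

Under do(E = 5, W = 3), each intervened variable's structural equation is replaced by its fixed value.
A = max(D, E) + 1  [with D=4, E=5]  = 6
Z = -2·W + E + A  [with W=3, E=5, A=6]  = 5

5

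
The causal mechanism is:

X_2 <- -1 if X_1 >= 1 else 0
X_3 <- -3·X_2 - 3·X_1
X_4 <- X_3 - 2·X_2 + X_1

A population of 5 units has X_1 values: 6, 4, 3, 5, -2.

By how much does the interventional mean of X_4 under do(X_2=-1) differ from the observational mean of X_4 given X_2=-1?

Every unit gets X_2=-1 under the intervention. X_4 values become -7, -3, -1, -5, 9; E[X_4|do(X_2=-1)] = -1.4.
E[X_4|X_2=-1] averages over only the 4 units with X_2=-1 (X_1 = 6, 4, 3, 5): X_4 = -7, -3, -1, -5, mean -4.
Difference = -1.4 − (-4) = 2.6.

2.6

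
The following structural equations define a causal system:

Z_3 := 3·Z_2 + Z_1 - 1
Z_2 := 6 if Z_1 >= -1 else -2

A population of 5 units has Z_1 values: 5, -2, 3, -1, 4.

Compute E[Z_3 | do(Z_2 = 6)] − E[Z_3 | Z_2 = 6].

-0.95

Under do(Z_2=6), Z_2's equation is replaced by Z_2=6 for every unit. Per-unit Z_3: 22, 15, 20, 16, 21. Mean = 18.8.
E[Z_3|Z_2=6] averages over only the 4 units with Z_2=6 (Z_1 = 5, 3, -1, 4): Z_3 = 22, 20, 16, 21, mean 19.75.
Difference = 18.8 − 19.75 = -0.95.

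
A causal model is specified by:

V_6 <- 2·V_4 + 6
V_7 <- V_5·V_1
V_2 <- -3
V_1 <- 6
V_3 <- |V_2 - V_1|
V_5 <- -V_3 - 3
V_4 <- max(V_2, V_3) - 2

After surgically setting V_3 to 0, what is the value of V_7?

The intervention breaks the incoming arrows to V_3: V_3 <- |V_2 - V_1| no longer applies, and V_3 = 0.
V_5 = -V_3 - 3  [with V_3=0]  = -3
V_7 = V_5·V_1  [with V_5=-3, V_1=6]  = -18

-18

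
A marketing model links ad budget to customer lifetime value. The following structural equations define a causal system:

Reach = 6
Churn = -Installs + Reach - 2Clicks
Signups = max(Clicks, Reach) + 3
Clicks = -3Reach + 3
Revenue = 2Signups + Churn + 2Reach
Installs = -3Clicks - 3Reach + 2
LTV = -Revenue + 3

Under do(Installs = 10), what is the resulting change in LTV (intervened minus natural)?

-19

The intervention breaks the incoming arrows to Installs: Installs = -3Clicks - 3Reach + 2 no longer applies, and Installs = 10.
Clicks = -3Reach + 3  [with Reach=6]  = -15
Signups = max(Clicks, Reach) + 3  [with Clicks=-15, Reach=6]  = 9
Churn = -Installs + Reach - 2Clicks  [with Installs=10, Reach=6, Clicks=-15]  = 26
Revenue = 2Signups + Churn + 2Reach  [with Signups=9, Churn=26, Reach=6]  = 56
LTV = -Revenue + 3  [with Revenue=56]  = -53
Without intervention: Clicks = -3Reach + 3  [with Reach=6]  = -15; Installs = -3Clicks - 3Reach + 2  [with Clicks=-15, Reach=6]  = 29; Signups = max(Clicks, Reach) + 3  [with Clicks=-15, Reach=6]  = 9; Churn = -Installs + Reach - 2Clicks  [with Installs=29, Reach=6, Clicks=-15]  = 7; Revenue = 2Signups + Churn + 2Reach  [with Signups=9, Churn=7, Reach=6]  = 37; LTV = -Revenue + 3  [with Revenue=37]  = -34.
Change = -53 − (-34) = -19.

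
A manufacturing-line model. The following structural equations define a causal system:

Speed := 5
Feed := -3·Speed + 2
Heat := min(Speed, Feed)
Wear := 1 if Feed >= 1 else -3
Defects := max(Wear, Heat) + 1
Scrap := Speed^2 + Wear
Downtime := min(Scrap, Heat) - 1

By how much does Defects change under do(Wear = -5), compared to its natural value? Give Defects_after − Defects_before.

-2

Intervening sets Wear = -5 and removes its equation (Wear := 1 if Feed >= 1 else -3).
Feed = -3·Speed + 2  [with Speed=5]  = -13
Heat = min(Speed, Feed)  [with Speed=5, Feed=-13]  = -13
Defects = max(Wear, Heat) + 1  [with Wear=-5, Heat=-13]  = -4
Without intervention: Feed = -3·Speed + 2  [with Speed=5]  = -13; Heat = min(Speed, Feed)  [with Speed=5, Feed=-13]  = -13; Wear = 1 if Feed >= 1 else -3  [with Feed=-13]  = -3; Defects = max(Wear, Heat) + 1  [with Wear=-3, Heat=-13]  = -2.
Change = -4 − (-2) = -2.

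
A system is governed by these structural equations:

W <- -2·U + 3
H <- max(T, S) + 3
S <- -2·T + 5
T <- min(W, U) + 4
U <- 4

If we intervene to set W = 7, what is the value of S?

-11

Under do(W=7), the mechanism W <- -2·U + 3 is discarded; W is fixed at 7.
T = min(W, U) + 4  [with W=7, U=4]  = 8
S = -2·T + 5  [with T=8]  = -11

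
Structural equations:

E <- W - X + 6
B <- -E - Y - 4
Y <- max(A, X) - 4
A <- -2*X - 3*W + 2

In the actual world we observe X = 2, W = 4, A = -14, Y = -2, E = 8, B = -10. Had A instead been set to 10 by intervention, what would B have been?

The intervention breaks the incoming arrows to A: A <- -2*X - 3*W + 2 no longer applies, and A = 10.
Y = max(A, X) - 4  [with A=10, X=2]  = 6
E = W - X + 6  [with W=4, X=2]  = 8
B = -E - Y - 4  [with E=8, Y=6]  = -18

-18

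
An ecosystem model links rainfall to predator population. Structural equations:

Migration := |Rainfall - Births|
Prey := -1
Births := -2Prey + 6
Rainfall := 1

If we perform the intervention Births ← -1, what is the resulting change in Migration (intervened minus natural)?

-5

The intervention breaks the incoming arrows to Births: Births := -2Prey + 6 no longer applies, and Births = -1.
Migration = |Rainfall - Births|  [with Rainfall=1, Births=-1]  = 2
Without intervention: Births = -2Prey + 6  [with Prey=-1]  = 8; Migration = |Rainfall - Births|  [with Rainfall=1, Births=8]  = 7.
Change = 2 − 7 = -5.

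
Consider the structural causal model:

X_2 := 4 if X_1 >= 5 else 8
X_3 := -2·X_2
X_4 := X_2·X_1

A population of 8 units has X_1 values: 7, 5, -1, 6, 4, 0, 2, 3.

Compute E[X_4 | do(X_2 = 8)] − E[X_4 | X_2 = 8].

13.2

Under do(X_2=8), X_2's equation is replaced by X_2=8 for every unit. Per-unit X_4: 56, 40, -8, 48, 32, 0, 16, 24. Mean = 26.
Conditioning on X_2=8 selects the 5 unit(s) with X_1 ∈ {-1, 4, 0, 2, 3}. Their X_4 values: -8, 32, 0, 16, 24. Mean = 12.8.
Difference = 26 − 12.8 = 13.2.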